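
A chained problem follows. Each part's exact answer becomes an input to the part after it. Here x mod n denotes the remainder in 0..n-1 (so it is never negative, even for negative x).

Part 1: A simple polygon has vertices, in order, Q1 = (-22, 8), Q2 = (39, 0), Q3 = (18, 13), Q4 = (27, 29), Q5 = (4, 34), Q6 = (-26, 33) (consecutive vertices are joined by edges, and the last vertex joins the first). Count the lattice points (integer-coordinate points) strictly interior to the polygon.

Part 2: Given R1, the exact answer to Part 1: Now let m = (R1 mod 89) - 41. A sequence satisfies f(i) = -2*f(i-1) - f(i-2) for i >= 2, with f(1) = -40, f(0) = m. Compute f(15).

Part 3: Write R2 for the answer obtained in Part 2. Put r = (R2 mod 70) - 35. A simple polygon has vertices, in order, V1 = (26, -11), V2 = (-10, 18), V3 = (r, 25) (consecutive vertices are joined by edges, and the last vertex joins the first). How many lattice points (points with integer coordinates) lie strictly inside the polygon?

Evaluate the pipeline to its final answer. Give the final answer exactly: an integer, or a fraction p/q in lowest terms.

Part 1: cross terms: (-22*0 - 39*8)=-312, (39*13 - 18*0)=507, (18*29 - 27*13)=171, (27*34 - 4*29)=802, (4*33 - -26*34)=1016, (-26*8 - -22*33)=518; twice the area = |2702| = 2702; area = 1351; boundary points = 1 + 1 + 1 + 1 + 1 + 1 = 6; strictly interior points = area - boundary/2 + 1 = 1349; answer 1349
Part 2: R1 = 1349; m = -27; f(2) = -2*(-40) - 1*(-27) = 107; iterating: f(2)=107, f(3)=-174, f(4)=241, f(5)=-308, f(6)=375, f(7)=-442, f(8)=509, f(9)=-576, f(10)=643, f(11)=-710, f(12)=777, f(13)=-844, f(14)=911, f(15)=-978; answer -978
Part 3: R2 = -978; r = -33; cross terms: (26*18 - -10*-11)=358, (-10*25 - -33*18)=344, (-33*-11 - 26*25)=-287; twice the area = |415| = 415; area = 415/2; boundary points = 1 + 1 + 1 = 3; strictly interior points = area - boundary/2 + 1 = 207; answer 207

207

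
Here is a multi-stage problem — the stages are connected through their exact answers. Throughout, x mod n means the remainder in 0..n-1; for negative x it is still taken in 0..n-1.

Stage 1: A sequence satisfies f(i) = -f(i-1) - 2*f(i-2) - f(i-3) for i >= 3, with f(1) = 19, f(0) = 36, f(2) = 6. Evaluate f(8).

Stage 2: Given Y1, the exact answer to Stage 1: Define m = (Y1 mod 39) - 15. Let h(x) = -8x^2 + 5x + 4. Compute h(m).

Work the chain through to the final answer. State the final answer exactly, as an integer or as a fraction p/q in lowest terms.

Stage 1: f(3) = -1*(6) - 2*(19) - 1*(36) = -80; iterating: f(3)=-80, f(4)=49, f(5)=105, f(6)=-123, f(7)=-136, f(8)=277; answer 277
Stage 2: Y1 = 277; m = -11; -8*(-11)^2 + 5*(-11)^1 + 4 = (-968) + (-55) + (4) = -1019; answer -1019

-1019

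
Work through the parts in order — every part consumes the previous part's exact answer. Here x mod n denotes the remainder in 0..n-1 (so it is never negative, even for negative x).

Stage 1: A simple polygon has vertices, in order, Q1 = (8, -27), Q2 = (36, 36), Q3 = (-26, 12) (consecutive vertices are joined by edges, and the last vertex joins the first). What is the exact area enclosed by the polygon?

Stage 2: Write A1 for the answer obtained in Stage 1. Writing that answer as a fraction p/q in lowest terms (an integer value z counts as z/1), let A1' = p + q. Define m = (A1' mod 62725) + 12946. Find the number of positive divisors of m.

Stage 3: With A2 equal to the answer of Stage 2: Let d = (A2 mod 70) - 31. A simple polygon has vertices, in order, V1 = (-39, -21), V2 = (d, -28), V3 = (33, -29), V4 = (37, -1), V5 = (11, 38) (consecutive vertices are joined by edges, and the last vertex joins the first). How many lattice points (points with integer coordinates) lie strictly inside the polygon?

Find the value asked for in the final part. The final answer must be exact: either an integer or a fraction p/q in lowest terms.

Stage 1: cross terms: (8*36 - 36*-27)=1260, (36*12 - -26*36)=1368, (-26*-27 - 8*12)=606; twice the area = |3234| = 3234; area = 1617; answer 1617
Stage 2: A1 = 1617; threaded value p + q = 1618; m = 14564; 14564 = 2^2 * 11 * 331; number of divisors = (2+1) * (1+1) * (1+1) = 12; answer 12
Stage 3: A2 = 12; d = -19; cross terms: (-39*-28 - -19*-21)=693, (-19*-29 - 33*-28)=1475, (33*-1 - 37*-29)=1040, (37*38 - 11*-1)=1417, (11*-21 - -39*38)=1251; twice the area = |5876| = 5876; area = 2938; boundary points = 1 + 1 + 4 + 13 + 1 = 20; strictly interior points = area - boundary/2 + 1 = 2929; answer 2929

2929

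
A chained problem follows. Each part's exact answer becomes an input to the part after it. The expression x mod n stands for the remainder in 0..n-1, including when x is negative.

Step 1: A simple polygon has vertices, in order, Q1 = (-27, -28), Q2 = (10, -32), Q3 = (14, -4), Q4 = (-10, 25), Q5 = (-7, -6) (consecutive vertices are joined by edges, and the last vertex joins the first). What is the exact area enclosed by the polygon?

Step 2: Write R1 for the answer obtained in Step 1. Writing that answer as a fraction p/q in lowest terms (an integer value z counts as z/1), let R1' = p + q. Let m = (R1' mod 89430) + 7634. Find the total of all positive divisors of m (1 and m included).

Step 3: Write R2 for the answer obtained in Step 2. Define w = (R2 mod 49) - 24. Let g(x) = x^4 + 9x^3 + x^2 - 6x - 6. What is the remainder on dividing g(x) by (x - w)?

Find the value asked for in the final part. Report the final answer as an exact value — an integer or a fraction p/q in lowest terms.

Step 1: cross terms: (-27*-32 - 10*-28)=1144, (10*-4 - 14*-32)=408, (14*25 - -10*-4)=310, (-10*-6 - -7*25)=235, (-7*-28 - -27*-6)=34; twice the area = |2131| = 2131; area = 2131/2; answer 2131/2
Step 2: R1 = 2131/2; threaded value p + q = 2133; m = 9767; 9767 is prime, so its only divisors are 1 and 9767; sigma = 1 + 9767 = 9768; answer 9768
Step 3: R2 = 9768; w = -7; remainder = value at the root: 1*(-7)^4 + 9*(-7)^3 + 1*(-7)^2 - 6*(-7)^1 - 6 = (2401) + (-3087) + (49) + (42) + (-6) = -601; answer -601

-601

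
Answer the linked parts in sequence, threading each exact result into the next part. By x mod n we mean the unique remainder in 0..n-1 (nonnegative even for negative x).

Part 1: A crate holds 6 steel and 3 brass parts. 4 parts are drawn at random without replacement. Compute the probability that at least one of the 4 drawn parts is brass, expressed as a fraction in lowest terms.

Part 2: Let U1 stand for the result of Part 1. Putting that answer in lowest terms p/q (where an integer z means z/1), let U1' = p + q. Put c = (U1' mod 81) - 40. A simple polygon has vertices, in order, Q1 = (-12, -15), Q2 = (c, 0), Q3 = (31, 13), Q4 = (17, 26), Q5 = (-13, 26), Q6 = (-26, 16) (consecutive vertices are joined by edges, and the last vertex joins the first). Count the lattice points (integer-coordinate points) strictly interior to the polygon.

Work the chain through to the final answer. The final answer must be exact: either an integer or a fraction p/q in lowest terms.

Part 1: total draws C(9,4) = 126; complement C(6,4) = 15; favorable 126 - 15 = 111; P = 37/42; answer 37/42
Part 2: U1 = 37/42; threaded value p + q = 79; c = 39; cross terms: (-12*0 - 39*-15)=585, (39*13 - 31*0)=507, (31*26 - 17*13)=585, (17*26 - -13*26)=780, (-13*16 - -26*26)=468, (-26*-15 - -12*16)=582; twice the area = |3507| = 3507; area = 3507/2; boundary points = 3 + 1 + 1 + 30 + 1 + 1 = 37; strictly interior points = area - boundary/2 + 1 = 1736; answer 1736

1736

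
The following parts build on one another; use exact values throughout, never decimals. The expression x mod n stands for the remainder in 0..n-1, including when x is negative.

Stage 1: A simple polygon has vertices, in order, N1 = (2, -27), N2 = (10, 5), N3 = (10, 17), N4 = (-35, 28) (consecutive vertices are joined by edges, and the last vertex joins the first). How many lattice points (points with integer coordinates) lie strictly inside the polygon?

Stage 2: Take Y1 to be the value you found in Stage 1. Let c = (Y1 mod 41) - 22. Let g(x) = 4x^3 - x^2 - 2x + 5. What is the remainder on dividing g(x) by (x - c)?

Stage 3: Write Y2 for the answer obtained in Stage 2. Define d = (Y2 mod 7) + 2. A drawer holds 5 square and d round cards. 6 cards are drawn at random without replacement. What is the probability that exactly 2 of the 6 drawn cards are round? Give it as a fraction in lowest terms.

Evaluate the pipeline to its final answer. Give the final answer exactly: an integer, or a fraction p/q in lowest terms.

15/28

Stage 1: cross terms: (2*5 - 10*-27)=280, (10*17 - 10*5)=120, (10*28 - -35*17)=875, (-35*-27 - 2*28)=889; twice the area = |2164| = 2164; area = 1082; boundary points = 8 + 12 + 1 + 1 = 22; strictly interior points = area - boundary/2 + 1 = 1072; answer 1072
Stage 2: Y1 = 1072; c = -16; remainder = value at the root: 4*(-16)^3 - 1*(-16)^2 - 2*(-16)^1 + 5 = (-16384) + (-256) + (32) + (5) = -16603; answer -16603
Stage 3: Y2 = -16603; d = 3; total draws C(8,6) = 28; favorable C(3,2)*C(5,4) = 15; P = 15/28; answer 15/28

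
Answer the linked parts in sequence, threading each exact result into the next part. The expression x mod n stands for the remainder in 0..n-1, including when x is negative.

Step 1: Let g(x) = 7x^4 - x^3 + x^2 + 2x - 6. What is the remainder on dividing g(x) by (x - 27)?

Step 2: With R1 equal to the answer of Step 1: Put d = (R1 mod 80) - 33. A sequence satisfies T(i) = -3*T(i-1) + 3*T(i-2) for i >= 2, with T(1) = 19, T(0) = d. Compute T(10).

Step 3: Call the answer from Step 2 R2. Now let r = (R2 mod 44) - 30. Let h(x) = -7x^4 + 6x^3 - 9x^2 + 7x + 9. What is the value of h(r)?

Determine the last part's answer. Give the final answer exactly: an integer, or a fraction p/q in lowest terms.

-5105064

Step 1: remainder = value at the root: 7*(27)^4 - 1*(27)^3 + 1*(27)^2 + 2*(27)^1 - 6 = (3720087) + (-19683) + (729) + (54) + (-6) = 3701181; answer 3701181
Step 2: R1 = 3701181; d = 28; T(2) = -3*(19) + 3*(28) = 27; iterating: T(2)=27, T(3)=-24, T(4)=153, T(5)=-531, T(6)=2052, T(7)=-7749, T(8)=29403, T(9)=-111456, T(10)=422577; answer 422577
Step 3: R2 = 422577; r = -29; -7*(-29)^4 + 6*(-29)^3 - 9*(-29)^2 + 7*(-29)^1 + 9 = (-4950967) + (-146334) + (-7569) + (-203) + (9) = -5105064; answer -5105064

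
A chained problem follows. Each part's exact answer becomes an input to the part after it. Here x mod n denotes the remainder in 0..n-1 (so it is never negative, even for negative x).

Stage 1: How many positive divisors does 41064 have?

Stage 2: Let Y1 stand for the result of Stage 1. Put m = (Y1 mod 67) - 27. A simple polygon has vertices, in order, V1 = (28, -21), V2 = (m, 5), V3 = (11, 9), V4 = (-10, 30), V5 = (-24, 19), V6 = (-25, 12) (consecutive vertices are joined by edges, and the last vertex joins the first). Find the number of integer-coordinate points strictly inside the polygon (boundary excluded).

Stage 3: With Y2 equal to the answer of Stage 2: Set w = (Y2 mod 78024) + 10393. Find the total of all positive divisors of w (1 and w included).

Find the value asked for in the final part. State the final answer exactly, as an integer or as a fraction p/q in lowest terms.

11162

Stage 1: 41064 = 2^3 * 3 * 29 * 59; number of divisors = (3+1) * (1+1) * (1+1) * (1+1) = 32; answer 32
Stage 2: Y1 = 32; m = 5; cross terms: (28*5 - 5*-21)=245, (5*9 - 11*5)=-10, (11*30 - -10*9)=420, (-10*19 - -24*30)=530, (-24*12 - -25*19)=187, (-25*-21 - 28*12)=189; twice the area = |1561| = 1561; area = 1561/2; boundary points = 1 + 2 + 21 + 1 + 1 + 1 = 27; strictly interior points = area - boundary/2 + 1 = 768; answer 768
Stage 3: Y2 = 768; w = 11161; 11161 is prime, so its only divisors are 1 and 11161; sigma = 1 + 11161 = 11162; answer 11162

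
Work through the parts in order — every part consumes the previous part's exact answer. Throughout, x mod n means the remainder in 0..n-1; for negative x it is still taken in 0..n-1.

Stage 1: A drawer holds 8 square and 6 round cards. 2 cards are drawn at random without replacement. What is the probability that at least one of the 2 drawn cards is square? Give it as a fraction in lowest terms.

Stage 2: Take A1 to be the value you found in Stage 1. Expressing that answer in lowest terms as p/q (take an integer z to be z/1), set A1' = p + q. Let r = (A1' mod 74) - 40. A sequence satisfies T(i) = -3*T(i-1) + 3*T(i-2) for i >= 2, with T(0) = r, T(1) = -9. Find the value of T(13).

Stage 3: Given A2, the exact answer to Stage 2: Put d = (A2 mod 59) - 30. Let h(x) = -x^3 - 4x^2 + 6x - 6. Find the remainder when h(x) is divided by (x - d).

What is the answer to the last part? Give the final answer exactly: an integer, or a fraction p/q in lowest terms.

-15990

Stage 1: total draws C(14,2) = 91; complement C(6,2) = 15; favorable 91 - 15 = 76; P = 76/91; answer 76/91
Stage 2: A1 = 76/91; threaded value p + q = 167; r = -21; T(2) = -3*(-9) + 3*(-21) = -36; iterating: T(2)=-36, T(3)=81, T(4)=-351, T(5)=1296, T(6)=-4941, T(7)=18711, T(8)=-70956, T(9)=269001, T(10)=-1019871, T(11)=3866616, T(12)=-14659461, T(13)=55578231; answer 55578231
Stage 3: A2 = 55578231; d = 24; remainder = value at the root: -1*(24)^3 - 4*(24)^2 + 6*(24)^1 - 6 = (-13824) + (-2304) + (144) + (-6) = -15990; answer -15990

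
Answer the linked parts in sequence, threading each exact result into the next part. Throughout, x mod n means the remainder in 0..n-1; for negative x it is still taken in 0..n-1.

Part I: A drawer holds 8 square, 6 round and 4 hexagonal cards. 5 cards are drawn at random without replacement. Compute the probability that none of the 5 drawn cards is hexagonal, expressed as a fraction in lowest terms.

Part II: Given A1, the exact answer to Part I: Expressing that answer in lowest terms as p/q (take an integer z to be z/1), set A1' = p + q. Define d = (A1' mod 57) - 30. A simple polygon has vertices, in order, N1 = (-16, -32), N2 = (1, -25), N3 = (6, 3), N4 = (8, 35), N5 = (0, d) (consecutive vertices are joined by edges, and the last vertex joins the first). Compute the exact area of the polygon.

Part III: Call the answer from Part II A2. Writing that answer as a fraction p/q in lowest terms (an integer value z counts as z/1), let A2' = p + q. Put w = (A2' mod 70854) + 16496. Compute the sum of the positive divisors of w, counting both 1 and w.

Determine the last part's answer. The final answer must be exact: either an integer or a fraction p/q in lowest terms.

Part I: total draws C(18,5) = 8568; favorable C(14,5) = 2002; P = 143/612; answer 143/612
Part II: A1 = 143/612; threaded value p + q = 755; d = -16; cross terms: (-16*-25 - 1*-32)=432, (1*3 - 6*-25)=153, (6*35 - 8*3)=186, (8*-16 - 0*35)=-128, (0*-32 - -16*-16)=-256; twice the area = |387| = 387; area = 387/2; answer 387/2
Part III: A2 = 387/2; threaded value p + q = 389; w = 16885; 16885 = 5 * 11 * 307; sigma = (1 + 5) * (1 + 11) * (1 + 307) = 6 * 12 * 308 = 22176; answer 22176

22176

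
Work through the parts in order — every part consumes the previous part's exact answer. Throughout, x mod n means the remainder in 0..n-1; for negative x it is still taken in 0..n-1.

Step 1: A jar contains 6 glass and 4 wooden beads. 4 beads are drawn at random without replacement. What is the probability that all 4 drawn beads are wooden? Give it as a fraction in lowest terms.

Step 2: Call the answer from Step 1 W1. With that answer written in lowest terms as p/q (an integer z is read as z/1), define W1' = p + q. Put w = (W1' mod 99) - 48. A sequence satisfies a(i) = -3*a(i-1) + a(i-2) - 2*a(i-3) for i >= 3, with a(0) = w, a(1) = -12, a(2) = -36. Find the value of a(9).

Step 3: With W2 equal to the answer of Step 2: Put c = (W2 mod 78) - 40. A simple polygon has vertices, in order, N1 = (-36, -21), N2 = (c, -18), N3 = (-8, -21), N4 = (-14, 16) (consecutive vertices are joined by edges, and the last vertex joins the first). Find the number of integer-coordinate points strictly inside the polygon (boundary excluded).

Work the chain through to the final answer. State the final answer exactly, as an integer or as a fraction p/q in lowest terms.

474

Step 1: total draws C(10,4) = 210; favorable C(4,4) = 1; P = 1/210; answer 1/210
Step 2: W1 = 1/210; threaded value p + q = 211; w = -35; a(3) = -3*(-36) + 1*(-12) - 2*(-35) = 166; iterating: a(3)=166, a(4)=-510, a(5)=1768, a(6)=-6146, a(7)=21226, a(8)=-73360, a(9)=253598; answer 253598
Step 3: W2 = 253598; c = -20; cross terms: (-36*-18 - -20*-21)=228, (-20*-21 - -8*-18)=276, (-8*16 - -14*-21)=-422, (-14*-21 - -36*16)=870; twice the area = |952| = 952; area = 476; boundary points = 1 + 3 + 1 + 1 = 6; strictly interior points = area - boundary/2 + 1 = 474; answer 474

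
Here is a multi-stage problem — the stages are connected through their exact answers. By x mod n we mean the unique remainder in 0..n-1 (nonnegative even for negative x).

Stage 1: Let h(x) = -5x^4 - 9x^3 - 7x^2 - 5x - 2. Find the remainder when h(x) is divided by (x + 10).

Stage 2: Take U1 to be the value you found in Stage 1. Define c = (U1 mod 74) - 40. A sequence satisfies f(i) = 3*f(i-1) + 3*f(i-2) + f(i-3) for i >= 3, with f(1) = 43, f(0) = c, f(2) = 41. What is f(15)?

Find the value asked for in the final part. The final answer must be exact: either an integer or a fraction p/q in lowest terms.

2276424042

Stage 1: remainder = value at the root: -5*(-10)^4 - 9*(-10)^3 - 7*(-10)^2 - 5*(-10)^1 - 2 = (-50000) + (9000) + (-700) + (50) + (-2) = -41652; answer -41652
Stage 2: U1 = -41652; c = -30; f(3) = 3*(41) + 3*(43) + 1*(-30) = 222; iterating: f(3)=222, f(4)=832, f(5)=3203, f(6)=12327, f(7)=47422, f(8)=182450, f(9)=701943, f(10)=2700601, f(11)=10390082, f(12)=39973992, f(13)=153792823, f(14)=591690527, f(15)=2276424042; answer 2276424042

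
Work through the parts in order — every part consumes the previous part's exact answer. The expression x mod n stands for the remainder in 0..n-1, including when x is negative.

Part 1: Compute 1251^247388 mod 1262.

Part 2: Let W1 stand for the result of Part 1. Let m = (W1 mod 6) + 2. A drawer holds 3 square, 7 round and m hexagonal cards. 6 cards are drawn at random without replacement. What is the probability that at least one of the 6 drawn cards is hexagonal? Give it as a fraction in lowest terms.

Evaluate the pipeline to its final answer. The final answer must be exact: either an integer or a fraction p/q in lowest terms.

251/286

Part 1: squarings mod 1262: 1251^1=1251, 1251^2=121, 1251^4=759, 1251^8=609, 1251^16=1115, 1251^32=155, 1251^64=47, 1251^128=947, 1251^256=789, 1251^512=355, 1251^1024=1087, 1251^2048=337, 1251^4096=1251, 1251^8192=121, 1251^16384=759, 1251^32768=609, 1251^65536=1115, 1251^131072=155; 1251^247388 = 1251^4 * 1251^8 * 1251^16 * 1251^64 * 1251^512 * 1251^1024 * 1251^16384 * 1251^32768 * 1251^65536 * 1251^131072 = 337 (mod 1262); answer 337
Part 2: W1 = 337; m = 3; total draws C(13,6) = 1716; complement C(10,6) = 210; favorable 1716 - 210 = 1506; P = 251/286; answer 251/286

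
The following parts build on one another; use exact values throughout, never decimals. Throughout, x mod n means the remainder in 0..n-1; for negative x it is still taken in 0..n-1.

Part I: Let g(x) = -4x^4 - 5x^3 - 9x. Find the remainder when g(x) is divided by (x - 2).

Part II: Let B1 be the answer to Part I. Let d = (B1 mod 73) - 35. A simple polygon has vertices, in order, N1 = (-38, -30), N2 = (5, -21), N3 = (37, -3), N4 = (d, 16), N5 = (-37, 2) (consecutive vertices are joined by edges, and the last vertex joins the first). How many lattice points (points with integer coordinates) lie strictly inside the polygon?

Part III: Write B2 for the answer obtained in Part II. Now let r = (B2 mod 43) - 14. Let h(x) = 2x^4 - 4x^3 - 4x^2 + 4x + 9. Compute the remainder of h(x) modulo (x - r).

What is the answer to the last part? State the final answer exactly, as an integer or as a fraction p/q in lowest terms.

Part I: remainder = value at the root: -4*(2)^4 - 5*(2)^3 - 9*(2)^1 = (-64) + (-40) + (-18) = -122; answer -122
Part II: B1 = -122; d = -11; cross terms: (-38*-21 - 5*-30)=948, (5*-3 - 37*-21)=762, (37*16 - -11*-3)=559, (-11*2 - -37*16)=570, (-37*-30 - -38*2)=1186; twice the area = |4025| = 4025; area = 4025/2; boundary points = 1 + 2 + 1 + 2 + 1 = 7; strictly interior points = area - boundary/2 + 1 = 2010; answer 2010
Part III: B2 = 2010; r = 18; remainder = value at the root: 2*(18)^4 - 4*(18)^3 - 4*(18)^2 + 4*(18)^1 + 9 = (209952) + (-23328) + (-1296) + (72) + (9) = 185409; answer 185409

185409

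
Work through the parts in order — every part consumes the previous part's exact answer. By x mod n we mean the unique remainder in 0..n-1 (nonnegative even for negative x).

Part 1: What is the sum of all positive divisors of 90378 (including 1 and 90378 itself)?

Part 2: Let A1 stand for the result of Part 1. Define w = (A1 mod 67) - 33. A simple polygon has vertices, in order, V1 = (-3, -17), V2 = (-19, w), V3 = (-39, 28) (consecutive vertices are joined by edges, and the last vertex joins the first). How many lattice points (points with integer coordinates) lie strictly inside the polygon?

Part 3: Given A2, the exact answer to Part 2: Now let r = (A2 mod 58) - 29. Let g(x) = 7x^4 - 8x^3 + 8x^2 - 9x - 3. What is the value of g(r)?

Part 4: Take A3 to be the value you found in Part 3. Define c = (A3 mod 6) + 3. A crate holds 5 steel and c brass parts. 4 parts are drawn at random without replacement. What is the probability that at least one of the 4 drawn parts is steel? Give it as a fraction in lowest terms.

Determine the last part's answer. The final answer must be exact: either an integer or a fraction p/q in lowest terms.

Part 1: 90378 = 2 * 3^2 * 5021; sigma = (1 + 2) * (1 + 3 + 9) * (1 + 5021) = 3 * 13 * 5022 = 195858; answer 195858
Part 2: A1 = 195858; w = -16; cross terms: (-3*-16 - -19*-17)=-275, (-19*28 - -39*-16)=-1156, (-39*-17 - -3*28)=747; twice the area = |-684| = 684; area = 342; boundary points = 1 + 4 + 9 = 14; strictly interior points = area - boundary/2 + 1 = 336; answer 336
Part 3: A2 = 336; r = 17; 7*(17)^4 - 8*(17)^3 + 8*(17)^2 - 9*(17)^1 - 3 = (584647) + (-39304) + (2312) + (-153) + (-3) = 547499; answer 547499
Part 4: A3 = 547499; c = 8; total draws C(13,4) = 715; complement C(8,4) = 70; favorable 715 - 70 = 645; P = 129/143; answer 129/143

129/143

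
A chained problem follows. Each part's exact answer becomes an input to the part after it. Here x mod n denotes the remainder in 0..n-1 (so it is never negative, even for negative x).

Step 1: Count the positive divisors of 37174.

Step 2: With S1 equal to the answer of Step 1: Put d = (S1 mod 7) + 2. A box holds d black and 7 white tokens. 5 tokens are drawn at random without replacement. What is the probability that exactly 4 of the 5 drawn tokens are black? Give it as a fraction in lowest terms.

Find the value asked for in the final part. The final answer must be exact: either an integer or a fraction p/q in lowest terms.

Step 1: 37174 = 2 * 18587; number of divisors = (1+1) * (1+1) = 4; answer 4
Step 2: S1 = 4; d = 6; total draws C(13,5) = 1287; favorable C(6,4)*C(7,1) = 105; P = 35/429; answer 35/429

35/429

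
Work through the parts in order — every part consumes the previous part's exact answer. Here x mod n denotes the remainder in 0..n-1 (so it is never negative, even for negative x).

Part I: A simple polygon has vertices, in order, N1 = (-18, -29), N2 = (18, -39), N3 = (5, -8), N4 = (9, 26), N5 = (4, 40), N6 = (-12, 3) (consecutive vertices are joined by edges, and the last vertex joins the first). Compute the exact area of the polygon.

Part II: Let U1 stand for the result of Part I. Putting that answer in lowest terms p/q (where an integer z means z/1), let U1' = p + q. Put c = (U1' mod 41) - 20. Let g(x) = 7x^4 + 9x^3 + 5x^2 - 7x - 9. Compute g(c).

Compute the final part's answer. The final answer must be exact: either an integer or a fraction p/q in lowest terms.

Part I: cross terms: (-18*-39 - 18*-29)=1224, (18*-8 - 5*-39)=51, (5*26 - 9*-8)=202, (9*40 - 4*26)=256, (4*3 - -12*40)=492, (-12*-29 - -18*3)=402; twice the area = |2627| = 2627; area = 2627/2; answer 2627/2
Part II: U1 = 2627/2; threaded value p + q = 2629; c = -15; 7*(-15)^4 + 9*(-15)^3 + 5*(-15)^2 - 7*(-15)^1 - 9 = (354375) + (-30375) + (1125) + (105) + (-9) = 325221; answer 325221

325221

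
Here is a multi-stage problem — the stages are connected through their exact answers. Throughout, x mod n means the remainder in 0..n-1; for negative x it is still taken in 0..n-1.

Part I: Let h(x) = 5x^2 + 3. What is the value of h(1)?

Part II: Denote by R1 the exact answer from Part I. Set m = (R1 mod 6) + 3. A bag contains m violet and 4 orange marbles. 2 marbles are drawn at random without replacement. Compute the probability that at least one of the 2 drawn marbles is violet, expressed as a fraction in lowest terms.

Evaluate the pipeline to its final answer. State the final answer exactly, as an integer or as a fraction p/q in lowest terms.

Part I: 5*(1)^2 + 3 = (5) + (3) = 8; answer 8
Part II: R1 = 8; m = 5; total draws C(9,2) = 36; complement C(4,2) = 6; favorable 36 - 6 = 30; P = 5/6; answer 5/6

5/6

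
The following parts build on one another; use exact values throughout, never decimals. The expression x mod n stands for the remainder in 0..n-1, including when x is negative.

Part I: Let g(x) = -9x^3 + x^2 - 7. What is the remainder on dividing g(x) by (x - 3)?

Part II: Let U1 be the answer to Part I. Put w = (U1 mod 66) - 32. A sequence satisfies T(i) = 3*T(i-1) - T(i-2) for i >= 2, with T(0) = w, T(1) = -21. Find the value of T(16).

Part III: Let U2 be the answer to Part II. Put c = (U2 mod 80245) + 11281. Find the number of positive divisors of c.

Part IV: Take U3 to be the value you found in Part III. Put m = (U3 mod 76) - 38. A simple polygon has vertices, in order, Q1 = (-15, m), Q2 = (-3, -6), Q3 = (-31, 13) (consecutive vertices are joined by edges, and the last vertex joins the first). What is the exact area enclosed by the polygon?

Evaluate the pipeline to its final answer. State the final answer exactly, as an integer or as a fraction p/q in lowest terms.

Part I: remainder = value at the root: -9*(3)^3 + 1*(3)^2 - 7 = (-243) + (9) + (-7) = -241; answer -241
Part II: U1 = -241; w = -9; T(2) = 3*(-21) - 1*(-9) = -54; iterating: T(2)=-54, T(3)=-141, T(4)=-369, T(5)=-966, T(6)=-2529, T(7)=-6621, T(8)=-17334, T(9)=-45381, T(10)=-118809, T(11)=-311046, T(12)=-814329, T(13)=-2131941, T(14)=-5581494, T(15)=-14612541, T(16)=-38256129; answer -38256129
Part III: U2 = -38256129; c = 32017; 32017 = 101 * 317; number of divisors = (1+1) * (1+1) = 4; answer 4
Part IV: U3 = 4; m = -34; cross terms: (-15*-6 - -3*-34)=-12, (-3*13 - -31*-6)=-225, (-31*-34 - -15*13)=1249; twice the area = |1012| = 1012; area = 506; answer 506

506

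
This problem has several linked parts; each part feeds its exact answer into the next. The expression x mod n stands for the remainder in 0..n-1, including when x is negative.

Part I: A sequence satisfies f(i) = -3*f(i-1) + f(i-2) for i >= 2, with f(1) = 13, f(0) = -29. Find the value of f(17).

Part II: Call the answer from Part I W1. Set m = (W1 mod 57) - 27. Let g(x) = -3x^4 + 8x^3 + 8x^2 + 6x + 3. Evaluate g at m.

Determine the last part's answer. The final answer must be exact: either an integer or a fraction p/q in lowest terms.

-287654

Part I: f(2) = -3*(13) + 1*(-29) = -68; iterating: f(2)=-68, f(3)=217, f(4)=-719, f(5)=2374, f(6)=-7841, f(7)=25897, f(8)=-85532, f(9)=282493, f(10)=-933011, f(11)=3081526, f(12)=-10177589, f(13)=33614293, f(14)=-111020468, f(15)=366675697, f(16)=-1211047559, f(17)=3999818374; answer 3999818374
Part II: W1 = 3999818374; m = -17; -3*(-17)^4 + 8*(-17)^3 + 8*(-17)^2 + 6*(-17)^1 + 3 = (-250563) + (-39304) + (2312) + (-102) + (3) = -287654; answer -287654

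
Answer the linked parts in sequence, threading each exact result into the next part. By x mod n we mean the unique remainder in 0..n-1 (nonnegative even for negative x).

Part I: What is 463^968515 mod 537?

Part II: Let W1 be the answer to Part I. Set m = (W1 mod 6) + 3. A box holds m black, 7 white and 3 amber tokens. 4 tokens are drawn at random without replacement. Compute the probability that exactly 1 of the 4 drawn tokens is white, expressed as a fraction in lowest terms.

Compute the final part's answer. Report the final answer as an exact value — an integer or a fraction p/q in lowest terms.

Part I: squarings mod 537: 463^1=463, 463^2=106, 463^4=496, 463^8=70, 463^16=67, 463^32=193, 463^64=196, 463^128=289, 463^256=286, 463^512=172, 463^1024=49, 463^2048=253, 463^4096=106, 463^8192=496, 463^16384=70, 463^32768=67, 463^65536=193, 463^131072=196, 463^262144=289, 463^524288=286; 463^968515 = 463^1 * 463^2 * 463^64 * 463^256 * 463^512 * 463^1024 * 463^16384 * 463^32768 * 463^131072 * 463^262144 * 463^524288 = 412 (mod 537); answer 412
Part II: W1 = 412; m = 7; total draws C(17,4) = 2380; favorable C(7,1)*C(10,3) = 840; P = 6/17; answer 6/17

6/17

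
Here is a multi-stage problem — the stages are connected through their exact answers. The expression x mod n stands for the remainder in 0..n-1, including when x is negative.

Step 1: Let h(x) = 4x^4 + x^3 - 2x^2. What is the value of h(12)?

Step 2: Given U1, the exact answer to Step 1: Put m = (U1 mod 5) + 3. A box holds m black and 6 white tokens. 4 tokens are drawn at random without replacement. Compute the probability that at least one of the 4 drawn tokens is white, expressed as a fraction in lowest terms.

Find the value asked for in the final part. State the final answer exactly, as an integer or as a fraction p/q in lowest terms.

Step 1: 4*(12)^4 + 1*(12)^3 - 2*(12)^2 = (82944) + (1728) + (-288) = 84384; answer 84384
Step 2: U1 = 84384; m = 7; total draws C(13,4) = 715; complement C(7,4) = 35; favorable 715 - 35 = 680; P = 136/143; answer 136/143

136/143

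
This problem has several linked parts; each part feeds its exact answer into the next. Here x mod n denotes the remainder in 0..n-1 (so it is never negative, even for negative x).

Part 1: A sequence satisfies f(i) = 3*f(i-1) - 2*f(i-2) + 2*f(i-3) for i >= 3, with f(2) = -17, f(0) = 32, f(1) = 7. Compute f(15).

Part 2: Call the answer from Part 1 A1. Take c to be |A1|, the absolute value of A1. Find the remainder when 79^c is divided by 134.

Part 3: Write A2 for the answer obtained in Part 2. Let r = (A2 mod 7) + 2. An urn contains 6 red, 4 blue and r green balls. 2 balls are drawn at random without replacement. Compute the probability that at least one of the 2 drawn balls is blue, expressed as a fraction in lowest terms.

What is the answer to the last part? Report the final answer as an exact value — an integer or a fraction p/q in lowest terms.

Part 1: f(3) = 3*(-17) - 2*(7) + 2*(32) = -1; iterating: f(3)=-1, f(4)=45, f(5)=103, f(6)=217, f(7)=535, f(8)=1377, f(9)=3495, f(10)=8801, f(11)=22167, f(12)=55889, f(13)=140935, f(14)=355361, f(15)=895991; answer 895991
Part 2: A1 = 895991; c = 895991; squarings mod 134: 79^1=79, 79^2=77, 79^4=33, 79^8=17, 79^16=21, 79^32=39, 79^64=47, 79^128=65, 79^256=71, 79^512=83, 79^1024=55, 79^2048=77, 79^4096=33, 79^8192=17, 79^16384=21, 79^32768=39, 79^65536=47, 79^131072=65, 79^262144=71, 79^524288=83; 79^895991 = 79^1 * 79^2 * 79^4 * 79^16 * 79^32 * 79^64 * 79^128 * 79^256 * 79^512 * 79^2048 * 79^8192 * 79^32768 * 79^65536 * 79^262144 * 79^524288 = 117 (mod 134); answer 117
Part 3: A2 = 117; r = 7; total draws C(17,2) = 136; complement C(13,2) = 78; favorable 136 - 78 = 58; P = 29/68; answer 29/68

29/68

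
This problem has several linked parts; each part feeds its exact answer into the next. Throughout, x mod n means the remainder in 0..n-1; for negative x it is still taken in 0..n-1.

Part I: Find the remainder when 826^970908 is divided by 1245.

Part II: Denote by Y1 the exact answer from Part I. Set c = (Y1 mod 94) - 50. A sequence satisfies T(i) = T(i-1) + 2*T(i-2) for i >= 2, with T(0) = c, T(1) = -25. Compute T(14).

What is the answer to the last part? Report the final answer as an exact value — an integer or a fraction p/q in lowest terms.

-70981

Part I: squarings mod 1245: 826^1=826, 826^2=16, 826^4=256, 826^8=796, 826^16=1156, 826^32=451, 826^64=466, 826^128=526, 826^256=286, 826^512=871, 826^1024=436, 826^2048=856, 826^4096=676, 826^8192=61, 826^16384=1231, 826^32768=196, 826^65536=1066, 826^131072=916, 826^262144=1171, 826^524288=496; 826^970908 = 826^4 * 826^8 * 826^16 * 826^128 * 826^4096 * 826^16384 * 826^32768 * 826^131072 * 826^262144 * 826^524288 = 1096 (mod 1245); answer 1096
Part II: Y1 = 1096; c = 12; T(2) = 1*(-25) + 2*(12) = -1; iterating: T(2)=-1, T(3)=-51, T(4)=-53, T(5)=-155, T(6)=-261, T(7)=-571, T(8)=-1093, T(9)=-2235, T(10)=-4421, T(11)=-8891, T(12)=-17733, T(13)=-35515, T(14)=-70981; answer -70981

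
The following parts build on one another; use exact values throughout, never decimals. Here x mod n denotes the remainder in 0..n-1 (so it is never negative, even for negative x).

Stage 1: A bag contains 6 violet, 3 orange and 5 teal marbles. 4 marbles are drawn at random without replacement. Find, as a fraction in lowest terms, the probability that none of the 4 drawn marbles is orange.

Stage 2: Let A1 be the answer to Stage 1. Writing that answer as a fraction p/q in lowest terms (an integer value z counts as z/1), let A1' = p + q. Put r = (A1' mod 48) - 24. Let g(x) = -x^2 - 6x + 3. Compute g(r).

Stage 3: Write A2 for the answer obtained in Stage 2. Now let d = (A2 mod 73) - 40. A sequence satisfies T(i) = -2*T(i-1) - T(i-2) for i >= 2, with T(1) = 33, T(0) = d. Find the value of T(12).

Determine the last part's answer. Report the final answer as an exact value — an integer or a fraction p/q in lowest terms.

-715

Stage 1: total draws C(14,4) = 1001; favorable C(11,4) = 330; P = 30/91; answer 30/91
Stage 2: A1 = 30/91; threaded value p + q = 121; r = 1; -1*(1)^2 - 6*(1)^1 + 3 = (-1) + (-6) + (3) = -4; answer -4
Stage 3: A2 = -4; d = 29; T(2) = -2*(33) - 1*(29) = -95; iterating: T(2)=-95, T(3)=157, T(4)=-219, T(5)=281, T(6)=-343, T(7)=405, T(8)=-467, T(9)=529, T(10)=-591, T(11)=653, T(12)=-715; answer -715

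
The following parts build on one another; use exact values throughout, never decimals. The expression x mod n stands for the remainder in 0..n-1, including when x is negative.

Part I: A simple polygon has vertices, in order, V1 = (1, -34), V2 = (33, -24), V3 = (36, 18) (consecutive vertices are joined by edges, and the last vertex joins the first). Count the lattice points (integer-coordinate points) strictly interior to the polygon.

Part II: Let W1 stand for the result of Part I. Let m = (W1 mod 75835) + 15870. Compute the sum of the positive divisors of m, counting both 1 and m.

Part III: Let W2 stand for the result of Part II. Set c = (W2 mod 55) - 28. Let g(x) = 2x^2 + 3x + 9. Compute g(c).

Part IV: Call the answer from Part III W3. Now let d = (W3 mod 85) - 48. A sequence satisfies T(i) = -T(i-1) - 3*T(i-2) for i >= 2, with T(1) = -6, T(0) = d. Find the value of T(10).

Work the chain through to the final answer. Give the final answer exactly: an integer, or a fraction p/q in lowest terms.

3516

Part I: cross terms: (1*-24 - 33*-34)=1098, (33*18 - 36*-24)=1458, (36*-34 - 1*18)=-1242; twice the area = |1314| = 1314; area = 657; boundary points = 2 + 3 + 1 = 6; strictly interior points = area - boundary/2 + 1 = 655; answer 655
Part II: W1 = 655; m = 16525; 16525 = 5^2 * 661; sigma = (1 + 5 + 25) * (1 + 661) = 31 * 662 = 20522; answer 20522
Part III: W2 = 20522; c = -21; 2*(-21)^2 + 3*(-21)^1 + 9 = (882) + (-63) + (9) = 828; answer 828
Part IV: W3 = 828; d = 15; T(2) = -1*(-6) - 3*(15) = -39; iterating: T(2)=-39, T(3)=57, T(4)=60, T(5)=-231, T(6)=51, T(7)=642, T(8)=-795, T(9)=-1131, T(10)=3516; answer 3516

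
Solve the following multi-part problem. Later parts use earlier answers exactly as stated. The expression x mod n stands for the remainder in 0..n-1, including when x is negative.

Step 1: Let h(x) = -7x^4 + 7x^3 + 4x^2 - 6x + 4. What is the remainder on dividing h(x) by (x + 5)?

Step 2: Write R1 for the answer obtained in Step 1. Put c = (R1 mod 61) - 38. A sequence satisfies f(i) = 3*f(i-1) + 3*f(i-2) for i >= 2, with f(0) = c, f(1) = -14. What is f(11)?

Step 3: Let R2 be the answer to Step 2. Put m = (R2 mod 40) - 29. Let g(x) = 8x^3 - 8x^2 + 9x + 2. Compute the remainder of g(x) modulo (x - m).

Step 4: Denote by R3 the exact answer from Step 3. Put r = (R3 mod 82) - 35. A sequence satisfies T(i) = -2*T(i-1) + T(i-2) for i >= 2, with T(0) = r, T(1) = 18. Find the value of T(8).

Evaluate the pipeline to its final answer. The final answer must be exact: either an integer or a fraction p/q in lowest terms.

Step 1: remainder = value at the root: -7*(-5)^4 + 7*(-5)^3 + 4*(-5)^2 - 6*(-5)^1 + 4 = (-4375) + (-875) + (100) + (30) + (4) = -5116; answer -5116
Step 2: R1 = -5116; c = -30; f(2) = 3*(-14) + 3*(-30) = -132; iterating: f(2)=-132, f(3)=-438, f(4)=-1710, f(5)=-6444, f(6)=-24462, f(7)=-92718, f(8)=-351540, f(9)=-1332774, f(10)=-5052942, f(11)=-19157148; answer -19157148
Step 3: R2 = -19157148; m = -17; remainder = value at the root: 8*(-17)^3 - 8*(-17)^2 + 9*(-17)^1 + 2 = (-39304) + (-2312) + (-153) + (2) = -41767; answer -41767
Step 4: R3 = -41767; r = 18; T(2) = -2*(18) + 1*(18) = -18; iterating: T(2)=-18, T(3)=54, T(4)=-126, T(5)=306, T(6)=-738, T(7)=1782, T(8)=-4302; answer -4302

-4302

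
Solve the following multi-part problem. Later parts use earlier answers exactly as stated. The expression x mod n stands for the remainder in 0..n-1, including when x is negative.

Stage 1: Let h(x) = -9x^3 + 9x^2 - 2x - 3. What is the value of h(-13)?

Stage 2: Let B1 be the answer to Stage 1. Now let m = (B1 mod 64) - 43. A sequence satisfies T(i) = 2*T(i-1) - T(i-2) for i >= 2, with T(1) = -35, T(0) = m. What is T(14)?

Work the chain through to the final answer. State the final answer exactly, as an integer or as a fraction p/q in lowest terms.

Stage 1: -9*(-13)^3 + 9*(-13)^2 - 2*(-13)^1 - 3 = (19773) + (1521) + (26) + (-3) = 21317; answer 21317
Stage 2: B1 = 21317; m = -38; T(2) = 2*(-35) - 1*(-38) = -32; iterating: T(2)=-32, T(3)=-29, T(4)=-26, T(5)=-23, T(6)=-20, T(7)=-17, T(8)=-14, T(9)=-11, T(10)=-8, T(11)=-5, T(12)=-2, T(13)=1, T(14)=4; answer 4

4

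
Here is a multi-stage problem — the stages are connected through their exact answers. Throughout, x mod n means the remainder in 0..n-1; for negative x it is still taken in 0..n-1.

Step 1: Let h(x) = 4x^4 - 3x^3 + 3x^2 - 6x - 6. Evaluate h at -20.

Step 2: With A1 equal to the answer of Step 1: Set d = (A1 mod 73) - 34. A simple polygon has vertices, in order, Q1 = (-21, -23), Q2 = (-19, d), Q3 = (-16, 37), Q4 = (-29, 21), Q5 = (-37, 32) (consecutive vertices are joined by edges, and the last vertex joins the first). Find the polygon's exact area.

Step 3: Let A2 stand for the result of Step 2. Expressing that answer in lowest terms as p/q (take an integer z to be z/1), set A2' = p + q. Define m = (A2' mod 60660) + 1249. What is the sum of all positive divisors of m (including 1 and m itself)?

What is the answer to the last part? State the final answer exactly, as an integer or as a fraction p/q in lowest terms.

1658

Step 1: 4*(-20)^4 - 3*(-20)^3 + 3*(-20)^2 - 6*(-20)^1 - 6 = (640000) + (24000) + (1200) + (120) + (-6) = 665314; answer 665314
Step 2: A1 = 665314; d = 31; cross terms: (-21*31 - -19*-23)=-1088, (-19*37 - -16*31)=-207, (-16*21 - -29*37)=737, (-29*32 - -37*21)=-151, (-37*-23 - -21*32)=1523; twice the area = |814| = 814; area = 407; answer 407
Step 3: A2 = 407; threaded value p + q = 408; m = 1657; 1657 is prime, so its only divisors are 1 and 1657; sigma = 1 + 1657 = 1658; answer 1658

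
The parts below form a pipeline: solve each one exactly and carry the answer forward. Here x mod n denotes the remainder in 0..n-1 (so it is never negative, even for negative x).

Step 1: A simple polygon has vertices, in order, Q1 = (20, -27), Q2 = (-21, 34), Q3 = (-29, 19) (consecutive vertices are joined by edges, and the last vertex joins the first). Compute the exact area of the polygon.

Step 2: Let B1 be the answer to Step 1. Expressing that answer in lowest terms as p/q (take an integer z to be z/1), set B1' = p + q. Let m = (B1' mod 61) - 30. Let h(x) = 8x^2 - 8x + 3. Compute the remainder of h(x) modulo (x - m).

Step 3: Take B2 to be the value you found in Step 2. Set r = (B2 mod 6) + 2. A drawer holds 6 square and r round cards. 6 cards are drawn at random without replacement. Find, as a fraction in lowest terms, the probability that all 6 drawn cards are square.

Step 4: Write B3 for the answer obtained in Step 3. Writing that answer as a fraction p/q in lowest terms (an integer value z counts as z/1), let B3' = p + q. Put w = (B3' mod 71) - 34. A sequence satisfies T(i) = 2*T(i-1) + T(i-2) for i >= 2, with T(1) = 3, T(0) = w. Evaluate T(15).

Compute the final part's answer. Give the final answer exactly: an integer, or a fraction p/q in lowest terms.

Step 1: cross terms: (20*34 - -21*-27)=113, (-21*19 - -29*34)=587, (-29*-27 - 20*19)=403; twice the area = |1103| = 1103; area = 1103/2; answer 1103/2
Step 2: B1 = 1103/2; threaded value p + q = 1105; m = -23; remainder = value at the root: 8*(-23)^2 - 8*(-23)^1 + 3 = (4232) + (184) + (3) = 4419; answer 4419
Step 3: B2 = 4419; r = 5; total draws C(11,6) = 462; favorable C(6,6) = 1; P = 1/462; answer 1/462
Step 4: B3 = 1/462; threaded value p + q = 463; w = 3; T(2) = 2*(3) + 1*(3) = 9; iterating: T(2)=9, T(3)=21, T(4)=51, T(5)=123, T(6)=297, T(7)=717, T(8)=1731, T(9)=4179, T(10)=10089, T(11)=24357, T(12)=58803, T(13)=141963, T(14)=342729, T(15)=827421; answer 827421

827421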